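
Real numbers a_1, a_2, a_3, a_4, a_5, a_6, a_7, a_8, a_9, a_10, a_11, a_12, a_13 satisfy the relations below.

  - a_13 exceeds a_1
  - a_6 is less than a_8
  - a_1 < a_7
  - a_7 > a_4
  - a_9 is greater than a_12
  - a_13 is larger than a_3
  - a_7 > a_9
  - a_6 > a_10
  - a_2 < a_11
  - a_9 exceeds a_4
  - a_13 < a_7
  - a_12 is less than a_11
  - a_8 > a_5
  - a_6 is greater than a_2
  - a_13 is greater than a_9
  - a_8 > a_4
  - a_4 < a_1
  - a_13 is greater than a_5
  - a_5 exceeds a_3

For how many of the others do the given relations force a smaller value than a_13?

The elements the relations force below a_13 are a_3, a_4, a_5, a_12, a_1, a_9 — no chain reaches any other.
That is 6.

6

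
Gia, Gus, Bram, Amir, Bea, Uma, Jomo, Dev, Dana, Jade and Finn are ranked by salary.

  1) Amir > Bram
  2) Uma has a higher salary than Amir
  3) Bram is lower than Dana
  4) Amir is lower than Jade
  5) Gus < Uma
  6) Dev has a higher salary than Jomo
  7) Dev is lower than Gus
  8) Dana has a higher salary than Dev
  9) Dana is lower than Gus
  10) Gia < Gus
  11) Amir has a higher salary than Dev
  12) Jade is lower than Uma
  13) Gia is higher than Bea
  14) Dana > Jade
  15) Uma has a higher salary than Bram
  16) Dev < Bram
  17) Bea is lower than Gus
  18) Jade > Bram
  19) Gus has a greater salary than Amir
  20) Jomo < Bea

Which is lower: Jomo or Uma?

Link the given pairs in sequence: Jomo < Dev; Dev < Bram; Bram < Amir; Amir < Jade; Jade < Dana; Dana < Gus; Gus < Uma.
Chaining these gives Jomo < Dev < Bram < Amir < Jade < Dana < Gus < Uma.
So Jomo < Uma; Jomo is the lower of the two.

Jomo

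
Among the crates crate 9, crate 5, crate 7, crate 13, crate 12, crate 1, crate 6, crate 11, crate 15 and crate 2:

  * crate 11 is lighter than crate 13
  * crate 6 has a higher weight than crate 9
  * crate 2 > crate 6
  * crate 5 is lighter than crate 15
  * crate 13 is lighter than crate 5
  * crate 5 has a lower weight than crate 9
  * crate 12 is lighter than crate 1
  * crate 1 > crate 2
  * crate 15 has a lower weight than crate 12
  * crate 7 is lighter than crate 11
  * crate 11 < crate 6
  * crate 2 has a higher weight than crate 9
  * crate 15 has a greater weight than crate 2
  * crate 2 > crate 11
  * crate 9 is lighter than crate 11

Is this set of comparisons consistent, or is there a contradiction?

We have crate 9 < crate 11 stated directly, yet also crate 11 < crate 13 < crate 5 < crate 9 by chaining the others — so crate 11 < crate 9. Contradiction.

inconsistent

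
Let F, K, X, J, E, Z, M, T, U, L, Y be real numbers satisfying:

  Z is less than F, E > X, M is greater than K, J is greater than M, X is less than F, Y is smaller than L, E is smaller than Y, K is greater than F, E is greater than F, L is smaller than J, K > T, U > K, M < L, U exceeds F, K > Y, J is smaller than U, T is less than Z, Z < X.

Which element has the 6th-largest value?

The consecutive relations fix a unique order: T < Z < X < F < E < Y < K < M < L < J < U.
Counting 6 from the largest end gives Y.

Y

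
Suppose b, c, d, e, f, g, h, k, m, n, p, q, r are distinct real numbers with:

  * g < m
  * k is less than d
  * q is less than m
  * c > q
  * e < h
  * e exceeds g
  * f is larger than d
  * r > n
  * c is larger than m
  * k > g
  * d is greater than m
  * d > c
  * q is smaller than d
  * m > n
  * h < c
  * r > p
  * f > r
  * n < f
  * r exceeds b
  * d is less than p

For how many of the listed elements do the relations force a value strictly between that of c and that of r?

2

The relations place c below r. An element lies strictly between them when it is forced above c and also forced below r.
Above c: {d, p, f}. Below r: {g, n, e, b, h, q, m, k, d, p}.
Intersection: {d, p} — 2.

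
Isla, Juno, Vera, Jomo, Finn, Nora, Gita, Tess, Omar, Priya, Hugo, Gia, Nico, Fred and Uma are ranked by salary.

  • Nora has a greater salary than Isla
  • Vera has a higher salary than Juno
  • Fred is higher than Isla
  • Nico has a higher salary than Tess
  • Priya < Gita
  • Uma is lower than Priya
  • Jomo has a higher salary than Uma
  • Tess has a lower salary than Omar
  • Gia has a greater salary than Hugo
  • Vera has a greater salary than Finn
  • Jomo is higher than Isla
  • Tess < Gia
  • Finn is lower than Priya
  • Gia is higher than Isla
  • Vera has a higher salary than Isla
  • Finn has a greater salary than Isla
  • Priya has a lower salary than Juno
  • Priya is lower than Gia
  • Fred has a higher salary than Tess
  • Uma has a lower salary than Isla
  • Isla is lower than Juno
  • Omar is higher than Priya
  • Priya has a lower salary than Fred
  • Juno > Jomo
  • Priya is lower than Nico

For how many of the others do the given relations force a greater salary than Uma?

Directly above Uma: Isla, Priya, Jomo.
One step further: Finn, Gita, Nora, Fred, Gia, Nico, Juno, Vera, Omar (12 so far).
Nothing else is reachable above Uma; 12 in all.

12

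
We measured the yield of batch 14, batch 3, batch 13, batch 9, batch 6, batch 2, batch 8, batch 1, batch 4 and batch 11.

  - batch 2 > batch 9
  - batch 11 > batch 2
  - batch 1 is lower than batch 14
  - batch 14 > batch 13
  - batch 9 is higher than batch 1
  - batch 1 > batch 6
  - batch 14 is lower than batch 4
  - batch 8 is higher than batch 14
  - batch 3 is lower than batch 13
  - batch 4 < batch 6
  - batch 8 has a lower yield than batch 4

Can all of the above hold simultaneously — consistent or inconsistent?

inconsistent

Chaining the given relations yields batch 14 < batch 8 < batch 4 < batch 6 < batch 1, so batch 14 < batch 1. But one relation states batch 1 < batch 14. These cannot both hold.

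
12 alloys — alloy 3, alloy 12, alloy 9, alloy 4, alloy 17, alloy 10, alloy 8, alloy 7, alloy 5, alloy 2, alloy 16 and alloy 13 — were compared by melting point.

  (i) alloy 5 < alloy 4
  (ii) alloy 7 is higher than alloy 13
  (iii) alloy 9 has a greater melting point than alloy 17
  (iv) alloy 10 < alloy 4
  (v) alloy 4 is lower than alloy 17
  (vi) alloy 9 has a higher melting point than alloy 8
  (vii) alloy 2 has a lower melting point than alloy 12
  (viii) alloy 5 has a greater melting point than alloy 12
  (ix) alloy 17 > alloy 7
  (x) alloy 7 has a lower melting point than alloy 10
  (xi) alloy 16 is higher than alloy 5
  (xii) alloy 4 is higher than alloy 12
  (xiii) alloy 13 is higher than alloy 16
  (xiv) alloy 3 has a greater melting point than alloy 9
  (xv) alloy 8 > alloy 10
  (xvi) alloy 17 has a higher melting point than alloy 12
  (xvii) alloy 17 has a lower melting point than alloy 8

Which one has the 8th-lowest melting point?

Piecing the relations together gives one ordering: alloy 2 < alloy 12 < alloy 5 < alloy 16 < alloy 13 < alloy 7 < alloy 10 < alloy 4 < alloy 17 < alloy 8 < alloy 9 < alloy 3.
The 8th smallest is alloy 4.

alloy 4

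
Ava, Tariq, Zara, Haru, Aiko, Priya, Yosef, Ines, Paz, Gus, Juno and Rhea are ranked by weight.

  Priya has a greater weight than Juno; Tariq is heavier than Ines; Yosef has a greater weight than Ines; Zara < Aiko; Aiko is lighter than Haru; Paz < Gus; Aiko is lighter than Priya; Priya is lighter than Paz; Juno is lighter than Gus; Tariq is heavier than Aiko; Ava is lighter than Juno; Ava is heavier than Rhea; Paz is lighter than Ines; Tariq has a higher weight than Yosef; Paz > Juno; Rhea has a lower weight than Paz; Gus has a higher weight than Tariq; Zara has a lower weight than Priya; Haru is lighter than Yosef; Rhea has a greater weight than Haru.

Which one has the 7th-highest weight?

The consecutive relations fix a unique order: Zara < Aiko < Haru < Rhea < Ava < Juno < Priya < Paz < Ines < Yosef < Tariq < Gus.
The 7th largest is Juno.

Juno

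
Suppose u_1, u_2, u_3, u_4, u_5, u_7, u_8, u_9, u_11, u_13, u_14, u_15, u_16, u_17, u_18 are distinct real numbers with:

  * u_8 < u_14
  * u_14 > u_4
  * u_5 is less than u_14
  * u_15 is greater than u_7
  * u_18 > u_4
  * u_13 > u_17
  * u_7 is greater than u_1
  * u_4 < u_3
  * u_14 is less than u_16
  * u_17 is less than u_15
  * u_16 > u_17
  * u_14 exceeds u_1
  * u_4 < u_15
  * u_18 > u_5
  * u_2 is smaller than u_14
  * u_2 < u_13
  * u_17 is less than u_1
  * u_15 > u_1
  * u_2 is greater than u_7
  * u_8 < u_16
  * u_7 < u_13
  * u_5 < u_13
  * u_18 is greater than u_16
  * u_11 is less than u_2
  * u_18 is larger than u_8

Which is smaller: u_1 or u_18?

u_1 < u_7 and u_7 < u_2 give u_1 < u_2.
With u_2 < u_14: u_1 < u_7 < u_2 < u_14.
Then u_14 < u_16 extends the chain to u_16.
Then u_16 < u_18 extends the chain to u_18.
So u_1 < u_18; u_1 is the smaller of the two.

u_1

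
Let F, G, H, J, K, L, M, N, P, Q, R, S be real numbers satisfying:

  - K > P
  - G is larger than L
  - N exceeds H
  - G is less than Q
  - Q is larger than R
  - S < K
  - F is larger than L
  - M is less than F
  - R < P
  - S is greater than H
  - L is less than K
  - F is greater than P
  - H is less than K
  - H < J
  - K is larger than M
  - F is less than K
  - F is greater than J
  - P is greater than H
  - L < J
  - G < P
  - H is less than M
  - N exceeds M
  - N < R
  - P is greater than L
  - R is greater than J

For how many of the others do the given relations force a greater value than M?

The elements the relations force above M are N, R, P, Q, F, K — no chain reaches any other.
That is 6.

6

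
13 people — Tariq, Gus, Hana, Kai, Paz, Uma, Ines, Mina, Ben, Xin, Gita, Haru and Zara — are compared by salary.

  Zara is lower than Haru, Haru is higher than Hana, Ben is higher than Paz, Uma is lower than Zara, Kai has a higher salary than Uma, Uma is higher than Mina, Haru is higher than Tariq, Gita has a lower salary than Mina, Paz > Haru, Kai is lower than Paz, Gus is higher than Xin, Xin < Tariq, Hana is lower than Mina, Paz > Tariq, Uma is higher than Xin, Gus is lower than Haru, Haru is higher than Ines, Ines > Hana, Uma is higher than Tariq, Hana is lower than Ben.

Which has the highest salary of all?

Ben

Chaining downward from Ben: directly below it, Hana, Paz; then Tariq, Haru, Kai; then Xin, Gus, Ines, Uma, Zara; then Mina; then Gita.
That covers every other element, and nothing is given above Ben, so Ben is the highest salary.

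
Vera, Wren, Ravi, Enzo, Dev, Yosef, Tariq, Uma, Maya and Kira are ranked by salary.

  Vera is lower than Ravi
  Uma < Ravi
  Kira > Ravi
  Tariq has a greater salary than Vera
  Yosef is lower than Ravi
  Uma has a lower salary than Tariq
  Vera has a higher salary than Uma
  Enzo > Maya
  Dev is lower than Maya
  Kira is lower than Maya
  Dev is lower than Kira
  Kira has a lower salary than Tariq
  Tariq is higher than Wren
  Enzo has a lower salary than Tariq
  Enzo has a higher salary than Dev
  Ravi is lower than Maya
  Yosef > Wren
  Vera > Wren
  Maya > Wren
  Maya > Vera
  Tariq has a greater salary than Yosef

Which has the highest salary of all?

Chaining downward from Tariq: directly below it, Uma, Wren, Yosef, Vera, Kira, Enzo; then Dev, Ravi, Maya.
That covers every other element, and nothing is given above Tariq, so Tariq is the highest salary.

Tariq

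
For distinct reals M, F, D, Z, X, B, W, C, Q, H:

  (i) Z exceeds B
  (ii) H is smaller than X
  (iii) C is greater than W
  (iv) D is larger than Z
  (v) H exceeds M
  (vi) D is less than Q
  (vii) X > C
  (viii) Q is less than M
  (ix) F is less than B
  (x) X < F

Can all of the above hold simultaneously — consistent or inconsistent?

Chaining the given relations yields X < F < B < Z < D < Q < M < H, so X < H. But one relation states H < X. These cannot both hold.

inconsistent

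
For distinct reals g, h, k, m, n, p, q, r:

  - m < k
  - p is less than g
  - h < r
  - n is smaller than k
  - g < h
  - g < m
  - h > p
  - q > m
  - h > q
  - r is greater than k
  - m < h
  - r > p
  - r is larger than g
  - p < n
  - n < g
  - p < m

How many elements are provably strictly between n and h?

3

Chaining upward from n reaches: g, m, q, k, r.
Chaining downward from h reaches: p, g, m, q.
Strictly between n and h are those in both lists: g, m, q — 3 elements.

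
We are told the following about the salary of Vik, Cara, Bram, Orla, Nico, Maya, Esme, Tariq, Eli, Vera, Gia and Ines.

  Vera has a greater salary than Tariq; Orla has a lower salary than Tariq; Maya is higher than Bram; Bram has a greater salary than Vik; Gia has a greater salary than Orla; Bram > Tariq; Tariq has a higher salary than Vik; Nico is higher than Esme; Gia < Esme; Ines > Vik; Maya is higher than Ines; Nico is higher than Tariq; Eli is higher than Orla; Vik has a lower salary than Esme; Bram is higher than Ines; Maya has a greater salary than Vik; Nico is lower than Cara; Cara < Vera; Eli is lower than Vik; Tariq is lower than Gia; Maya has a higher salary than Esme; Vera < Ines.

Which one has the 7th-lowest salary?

Chaining the given pairs: Orla < Eli < Vik < Tariq < Gia < Esme < Nico < Cara < Vera < Ines < Bram < Maya.
The 7th smallest is Nico.

Nico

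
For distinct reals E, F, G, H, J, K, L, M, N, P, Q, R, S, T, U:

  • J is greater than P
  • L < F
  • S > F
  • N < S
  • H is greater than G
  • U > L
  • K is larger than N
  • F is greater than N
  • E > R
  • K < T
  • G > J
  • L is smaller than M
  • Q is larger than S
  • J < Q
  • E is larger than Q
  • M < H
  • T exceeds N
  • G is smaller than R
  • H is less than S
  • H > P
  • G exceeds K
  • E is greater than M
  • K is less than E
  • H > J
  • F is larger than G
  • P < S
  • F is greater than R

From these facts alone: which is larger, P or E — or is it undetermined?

E

P < J < G < R < F < S < Q < E, by transitivity through J, G, R, F, S, Q.
So E is larger.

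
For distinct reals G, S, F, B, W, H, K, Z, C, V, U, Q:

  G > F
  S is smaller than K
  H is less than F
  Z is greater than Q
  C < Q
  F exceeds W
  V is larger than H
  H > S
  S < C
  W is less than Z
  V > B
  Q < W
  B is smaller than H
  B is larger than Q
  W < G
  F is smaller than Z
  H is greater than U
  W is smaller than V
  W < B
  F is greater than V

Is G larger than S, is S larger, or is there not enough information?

G

Link the given pairs in sequence: S < C; C < Q; Q < W; W < B; B < H; H < V; V < F; F < G.
Together: S < C < Q < W < B < H < V < F < G.
So G is larger.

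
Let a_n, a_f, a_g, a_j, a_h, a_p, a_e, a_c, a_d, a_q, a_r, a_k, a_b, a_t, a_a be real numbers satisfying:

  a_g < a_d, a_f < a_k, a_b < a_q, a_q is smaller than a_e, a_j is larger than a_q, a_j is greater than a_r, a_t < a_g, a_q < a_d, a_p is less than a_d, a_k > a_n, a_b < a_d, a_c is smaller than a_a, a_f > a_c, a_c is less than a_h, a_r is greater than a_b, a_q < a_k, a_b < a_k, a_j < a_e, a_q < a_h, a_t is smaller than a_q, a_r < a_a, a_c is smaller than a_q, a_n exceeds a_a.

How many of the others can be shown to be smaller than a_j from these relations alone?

Directly below a_j: a_r, a_q.
One step further: a_c, a_b, a_t (5 so far).
No other element is forced below a_j by the given relations, so the count is 5.

5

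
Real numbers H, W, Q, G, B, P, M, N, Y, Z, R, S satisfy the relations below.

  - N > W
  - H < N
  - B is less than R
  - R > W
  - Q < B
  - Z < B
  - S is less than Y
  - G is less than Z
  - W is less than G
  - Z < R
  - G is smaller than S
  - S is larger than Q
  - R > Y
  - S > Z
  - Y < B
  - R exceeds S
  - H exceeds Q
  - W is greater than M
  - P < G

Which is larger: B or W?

W < G and G < Z give W < Z.
Then Z < S extends the chain to S.
Then S < Y extends the chain to Y.
Then Y < B extends the chain to B.
So W < B; B is the larger of the two.

B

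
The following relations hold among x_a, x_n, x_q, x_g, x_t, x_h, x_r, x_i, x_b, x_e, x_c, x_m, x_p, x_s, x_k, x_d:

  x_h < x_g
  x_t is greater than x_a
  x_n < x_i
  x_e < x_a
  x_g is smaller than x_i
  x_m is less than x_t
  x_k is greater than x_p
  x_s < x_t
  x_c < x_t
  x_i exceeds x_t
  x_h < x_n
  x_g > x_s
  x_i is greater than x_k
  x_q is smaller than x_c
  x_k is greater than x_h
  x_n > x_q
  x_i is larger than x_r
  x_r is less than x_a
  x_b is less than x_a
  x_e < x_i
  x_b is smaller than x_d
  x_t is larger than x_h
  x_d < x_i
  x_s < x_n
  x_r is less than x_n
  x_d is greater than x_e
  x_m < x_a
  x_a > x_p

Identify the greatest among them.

x_i

Chaining downward from x_i: directly below it, x_e, x_d, x_r, x_n, x_k, x_t, x_g; then x_q, x_b, x_s, x_p, x_m, x_h, x_c, x_a.
That covers every other element, and nothing is given above x_i, so x_i is the greatest.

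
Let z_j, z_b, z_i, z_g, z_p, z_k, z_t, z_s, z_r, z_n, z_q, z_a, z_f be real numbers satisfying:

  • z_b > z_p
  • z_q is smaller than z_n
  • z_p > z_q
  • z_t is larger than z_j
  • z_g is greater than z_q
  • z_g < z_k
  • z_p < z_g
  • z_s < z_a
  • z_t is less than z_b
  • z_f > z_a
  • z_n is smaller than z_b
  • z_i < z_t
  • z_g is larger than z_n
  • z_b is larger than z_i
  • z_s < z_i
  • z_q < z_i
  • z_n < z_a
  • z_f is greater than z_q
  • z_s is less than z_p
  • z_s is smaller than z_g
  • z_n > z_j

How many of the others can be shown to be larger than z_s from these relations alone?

Directly above z_s: z_p, z_i, z_g, z_a.
One step further: z_t, z_b, z_k, z_f (8 so far).
No other element is forced above z_s by the given relations, so the count is 8.

8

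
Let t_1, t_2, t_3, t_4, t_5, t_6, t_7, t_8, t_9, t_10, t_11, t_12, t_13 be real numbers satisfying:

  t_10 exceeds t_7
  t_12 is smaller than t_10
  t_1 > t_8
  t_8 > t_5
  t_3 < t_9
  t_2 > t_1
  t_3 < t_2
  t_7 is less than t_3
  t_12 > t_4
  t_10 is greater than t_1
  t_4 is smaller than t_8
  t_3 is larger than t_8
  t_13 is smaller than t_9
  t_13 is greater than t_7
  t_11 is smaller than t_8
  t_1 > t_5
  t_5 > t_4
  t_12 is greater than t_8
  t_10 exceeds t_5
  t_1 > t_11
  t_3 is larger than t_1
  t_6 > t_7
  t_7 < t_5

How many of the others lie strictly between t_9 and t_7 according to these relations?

5

The relations place t_7 below t_9. An element lies strictly between them when it is forced above t_7 and also forced below t_9.
Above t_7: {t_5, t_8, t_1, t_13, t_6, t_3, t_12, t_10, t_2}. Below t_9: {t_4, t_11, t_5, t_8, t_1, t_13, t_3}.
Intersection: {t_5, t_8, t_1, t_13, t_3} — 5.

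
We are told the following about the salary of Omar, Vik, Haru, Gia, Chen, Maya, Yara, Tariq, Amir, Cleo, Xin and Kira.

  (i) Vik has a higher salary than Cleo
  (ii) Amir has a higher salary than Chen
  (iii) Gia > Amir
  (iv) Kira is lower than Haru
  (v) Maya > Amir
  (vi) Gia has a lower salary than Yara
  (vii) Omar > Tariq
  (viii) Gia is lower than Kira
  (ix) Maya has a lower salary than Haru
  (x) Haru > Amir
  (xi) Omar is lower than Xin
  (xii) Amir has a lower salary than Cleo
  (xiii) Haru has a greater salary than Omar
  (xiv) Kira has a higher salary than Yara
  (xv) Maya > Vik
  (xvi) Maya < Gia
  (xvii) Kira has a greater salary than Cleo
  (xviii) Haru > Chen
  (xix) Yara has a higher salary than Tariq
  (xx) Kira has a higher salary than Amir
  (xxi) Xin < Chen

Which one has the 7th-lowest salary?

Vik

The consecutive relations fix a unique order: Tariq < Omar < Xin < Chen < Amir < Cleo < Vik < Maya < Gia < Yara < Kira < Haru.
Counting 7 from the smallest end gives Vik.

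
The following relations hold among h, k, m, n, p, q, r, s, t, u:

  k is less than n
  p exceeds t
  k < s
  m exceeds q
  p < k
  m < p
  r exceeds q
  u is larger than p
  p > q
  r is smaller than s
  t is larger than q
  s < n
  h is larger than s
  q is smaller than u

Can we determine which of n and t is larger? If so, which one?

n

t < p and p < k give t < k.
With k < s: t < p < k < s.
Then s < n extends the chain to n.
So n is larger.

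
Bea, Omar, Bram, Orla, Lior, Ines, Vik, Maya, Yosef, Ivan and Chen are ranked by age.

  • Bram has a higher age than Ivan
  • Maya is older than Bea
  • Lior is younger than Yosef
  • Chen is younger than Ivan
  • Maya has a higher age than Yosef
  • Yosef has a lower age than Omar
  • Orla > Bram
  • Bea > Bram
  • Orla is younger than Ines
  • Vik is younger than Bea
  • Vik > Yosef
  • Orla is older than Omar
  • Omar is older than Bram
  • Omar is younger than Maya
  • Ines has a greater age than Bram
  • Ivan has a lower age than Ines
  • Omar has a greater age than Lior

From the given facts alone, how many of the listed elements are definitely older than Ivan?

6

From Ivan the given relations immediately reach Bram, Ines.
From those, Omar, Orla, Bea — 5 in total.
From those, Maya — 6 in total.
Nothing else is reachable above Ivan; 6 in all.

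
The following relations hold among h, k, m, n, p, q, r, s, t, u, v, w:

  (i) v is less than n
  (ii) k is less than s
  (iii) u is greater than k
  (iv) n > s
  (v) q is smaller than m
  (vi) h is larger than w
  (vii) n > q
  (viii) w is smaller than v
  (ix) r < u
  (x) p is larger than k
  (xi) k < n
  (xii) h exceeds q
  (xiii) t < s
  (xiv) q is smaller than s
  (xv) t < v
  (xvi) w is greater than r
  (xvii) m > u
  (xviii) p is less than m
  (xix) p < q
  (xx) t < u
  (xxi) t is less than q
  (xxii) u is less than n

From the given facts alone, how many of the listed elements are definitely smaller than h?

The elements the relations force below h are k, r, p, w, t, q — no chain reaches any other.
That is 6.

6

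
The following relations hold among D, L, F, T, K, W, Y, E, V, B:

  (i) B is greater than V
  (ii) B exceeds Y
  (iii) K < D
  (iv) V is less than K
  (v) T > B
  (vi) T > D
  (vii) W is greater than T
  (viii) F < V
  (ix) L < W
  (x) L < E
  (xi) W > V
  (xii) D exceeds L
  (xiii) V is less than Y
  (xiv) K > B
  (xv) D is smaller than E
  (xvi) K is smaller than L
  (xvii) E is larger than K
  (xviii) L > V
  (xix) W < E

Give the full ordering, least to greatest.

F < V < Y < B < K < L < D < T < W < E

The consecutive links are each given: F < V; V < Y; Y < B; B < K; K < L; L < D; D < T; T < W; W < E.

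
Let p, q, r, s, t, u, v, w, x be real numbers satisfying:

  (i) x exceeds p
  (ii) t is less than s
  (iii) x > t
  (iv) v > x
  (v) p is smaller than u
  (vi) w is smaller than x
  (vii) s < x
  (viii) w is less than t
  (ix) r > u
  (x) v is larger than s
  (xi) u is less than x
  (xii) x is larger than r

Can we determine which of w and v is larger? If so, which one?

v

Link the given pairs in sequence: w < t; t < s; s < x; x < v.
Together: w < t < s < x < v.
So v is larger.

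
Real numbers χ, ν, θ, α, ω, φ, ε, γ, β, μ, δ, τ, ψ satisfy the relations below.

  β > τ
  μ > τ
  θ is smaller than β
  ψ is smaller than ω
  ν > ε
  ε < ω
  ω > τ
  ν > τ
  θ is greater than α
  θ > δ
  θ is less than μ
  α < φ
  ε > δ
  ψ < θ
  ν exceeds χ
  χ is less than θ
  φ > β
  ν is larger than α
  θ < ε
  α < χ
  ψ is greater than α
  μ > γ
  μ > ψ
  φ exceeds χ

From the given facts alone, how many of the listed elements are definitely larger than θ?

The elements the relations force above θ are μ, ε, β, ω, ν, φ — no chain reaches any other.
That is 6.

6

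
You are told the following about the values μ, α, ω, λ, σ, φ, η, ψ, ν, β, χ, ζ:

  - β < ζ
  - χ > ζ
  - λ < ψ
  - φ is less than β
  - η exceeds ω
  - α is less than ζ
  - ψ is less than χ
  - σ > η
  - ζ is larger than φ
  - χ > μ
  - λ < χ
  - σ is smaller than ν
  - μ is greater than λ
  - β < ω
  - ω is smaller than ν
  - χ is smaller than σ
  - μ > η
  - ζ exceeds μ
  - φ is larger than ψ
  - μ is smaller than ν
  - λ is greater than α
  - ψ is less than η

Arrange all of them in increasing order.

Each adjacent pair is fixed by a given relation: α < λ; λ < ψ; ψ < φ; φ < β; β < ω; ω < η; η < μ; μ < ζ; ζ < χ; χ < σ; σ < ν. Chaining them end to end gives the full order.

α < λ < ψ < φ < β < ω < η < μ < ζ < χ < σ < ν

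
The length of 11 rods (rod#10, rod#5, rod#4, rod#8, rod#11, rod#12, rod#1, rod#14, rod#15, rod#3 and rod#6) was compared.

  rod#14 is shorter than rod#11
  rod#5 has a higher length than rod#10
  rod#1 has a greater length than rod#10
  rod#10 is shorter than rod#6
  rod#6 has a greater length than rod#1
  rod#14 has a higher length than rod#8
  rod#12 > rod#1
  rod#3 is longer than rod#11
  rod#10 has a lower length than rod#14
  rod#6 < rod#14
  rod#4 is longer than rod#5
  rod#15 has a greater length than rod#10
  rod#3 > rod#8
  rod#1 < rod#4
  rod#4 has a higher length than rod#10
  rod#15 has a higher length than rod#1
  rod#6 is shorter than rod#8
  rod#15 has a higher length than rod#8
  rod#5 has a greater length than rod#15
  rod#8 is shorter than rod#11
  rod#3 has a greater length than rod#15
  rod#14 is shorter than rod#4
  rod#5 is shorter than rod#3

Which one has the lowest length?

Chaining upward from rod#10: directly above it, rod#1, rod#6, rod#14, rod#15, rod#5, rod#4; then rod#8, rod#11, rod#3, rod#12.
That covers every other element, and nothing is given below rod#10, so rod#10 is the lowest length.

rod#10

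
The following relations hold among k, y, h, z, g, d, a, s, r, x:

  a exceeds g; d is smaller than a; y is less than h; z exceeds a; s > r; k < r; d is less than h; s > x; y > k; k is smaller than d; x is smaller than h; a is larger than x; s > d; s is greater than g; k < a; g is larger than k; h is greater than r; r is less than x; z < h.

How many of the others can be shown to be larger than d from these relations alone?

From d the given relations immediately reach s, a, h.
From those, z — 4 in total.
Nothing else is reachable above d; 4 in all.

4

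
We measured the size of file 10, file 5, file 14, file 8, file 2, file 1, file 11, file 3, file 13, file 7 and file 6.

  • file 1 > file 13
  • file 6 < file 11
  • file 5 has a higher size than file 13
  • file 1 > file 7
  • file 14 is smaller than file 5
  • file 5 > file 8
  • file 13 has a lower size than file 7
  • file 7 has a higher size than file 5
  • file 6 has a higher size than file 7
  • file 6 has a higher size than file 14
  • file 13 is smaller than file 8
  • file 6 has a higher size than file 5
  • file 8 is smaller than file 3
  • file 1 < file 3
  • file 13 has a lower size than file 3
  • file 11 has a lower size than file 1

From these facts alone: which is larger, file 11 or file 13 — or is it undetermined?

file 11

The relevant relations are file 13 < file 8; file 8 < file 5; file 5 < file 7; file 7 < file 6; file 6 < file 11.
Chaining these gives file 13 < file 8 < file 5 < file 7 < file 6 < file 11.
So file 11 is larger.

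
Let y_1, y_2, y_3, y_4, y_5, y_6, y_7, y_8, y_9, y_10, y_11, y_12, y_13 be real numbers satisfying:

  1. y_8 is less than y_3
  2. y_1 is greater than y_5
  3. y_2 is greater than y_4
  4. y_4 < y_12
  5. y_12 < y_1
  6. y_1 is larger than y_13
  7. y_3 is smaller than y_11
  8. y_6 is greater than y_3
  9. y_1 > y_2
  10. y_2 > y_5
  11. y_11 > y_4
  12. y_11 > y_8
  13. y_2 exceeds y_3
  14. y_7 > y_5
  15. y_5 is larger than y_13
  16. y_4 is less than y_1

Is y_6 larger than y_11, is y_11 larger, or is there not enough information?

Following every chain through y_11: below y_11 we get y_8, y_3, y_4.
y_6 is not reached, and no chain runs the other way from y_6 to y_11.
So the given relations leave the order of y_11 and y_6 undetermined.

undetermined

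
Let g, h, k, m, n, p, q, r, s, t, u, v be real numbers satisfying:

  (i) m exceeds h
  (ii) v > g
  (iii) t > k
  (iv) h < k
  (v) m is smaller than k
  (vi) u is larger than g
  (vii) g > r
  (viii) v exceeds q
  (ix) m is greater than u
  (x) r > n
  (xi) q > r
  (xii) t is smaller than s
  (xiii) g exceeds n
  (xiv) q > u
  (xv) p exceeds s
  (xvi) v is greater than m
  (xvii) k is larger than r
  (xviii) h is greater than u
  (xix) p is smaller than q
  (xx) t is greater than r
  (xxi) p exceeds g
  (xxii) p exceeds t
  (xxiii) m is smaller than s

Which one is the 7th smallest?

k

The consecutive relations fix a unique order: n < r < g < u < h < m < k < t < s < p < q < v.
Counting 7 from the smallest end gives k.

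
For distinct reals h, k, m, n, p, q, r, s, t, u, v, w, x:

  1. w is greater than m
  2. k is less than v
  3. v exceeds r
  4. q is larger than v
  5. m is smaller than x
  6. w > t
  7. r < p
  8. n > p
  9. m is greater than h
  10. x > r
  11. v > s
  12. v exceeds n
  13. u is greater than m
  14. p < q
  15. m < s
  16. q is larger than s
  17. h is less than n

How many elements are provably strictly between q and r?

The relations place r below q. An element lies strictly between them when it is forced above r and also forced below q.
Above r: {p, x, n, v}. Below q: {h, p, m, s, k, n, v}.
Intersection: {p, n, v} — 3.

3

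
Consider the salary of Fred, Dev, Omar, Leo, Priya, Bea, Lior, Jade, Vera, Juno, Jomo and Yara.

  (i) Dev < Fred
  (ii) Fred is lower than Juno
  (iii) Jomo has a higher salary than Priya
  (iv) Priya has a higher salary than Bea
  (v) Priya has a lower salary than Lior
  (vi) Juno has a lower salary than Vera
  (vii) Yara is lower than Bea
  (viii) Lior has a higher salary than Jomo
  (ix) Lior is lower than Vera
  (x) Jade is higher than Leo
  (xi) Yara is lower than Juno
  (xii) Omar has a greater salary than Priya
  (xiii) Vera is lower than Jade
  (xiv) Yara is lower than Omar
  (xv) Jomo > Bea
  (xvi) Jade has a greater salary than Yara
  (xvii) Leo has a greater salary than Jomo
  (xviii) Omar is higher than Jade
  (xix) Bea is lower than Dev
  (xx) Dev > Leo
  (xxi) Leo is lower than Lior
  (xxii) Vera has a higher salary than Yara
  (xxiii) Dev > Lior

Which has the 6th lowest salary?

Lior

The consecutive relations fix a unique order: Yara < Bea < Priya < Jomo < Leo < Lior < Dev < Fred < Juno < Vera < Jade < Omar.
Counting 6 from the smallest end gives Lior.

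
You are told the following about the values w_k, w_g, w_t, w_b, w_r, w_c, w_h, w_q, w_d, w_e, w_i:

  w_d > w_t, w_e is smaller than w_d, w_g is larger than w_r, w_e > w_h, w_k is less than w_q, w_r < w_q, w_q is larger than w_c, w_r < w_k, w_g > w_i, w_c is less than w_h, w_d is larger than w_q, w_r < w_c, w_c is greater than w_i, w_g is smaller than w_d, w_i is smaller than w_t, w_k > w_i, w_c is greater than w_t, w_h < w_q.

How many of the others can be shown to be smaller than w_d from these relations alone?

Directly below w_d: w_t, w_g, w_e, w_q.
One step further: w_i, w_r, w_c, w_h, w_k (9 so far).
No other element is forced below w_d by the given relations, so the count is 9.

9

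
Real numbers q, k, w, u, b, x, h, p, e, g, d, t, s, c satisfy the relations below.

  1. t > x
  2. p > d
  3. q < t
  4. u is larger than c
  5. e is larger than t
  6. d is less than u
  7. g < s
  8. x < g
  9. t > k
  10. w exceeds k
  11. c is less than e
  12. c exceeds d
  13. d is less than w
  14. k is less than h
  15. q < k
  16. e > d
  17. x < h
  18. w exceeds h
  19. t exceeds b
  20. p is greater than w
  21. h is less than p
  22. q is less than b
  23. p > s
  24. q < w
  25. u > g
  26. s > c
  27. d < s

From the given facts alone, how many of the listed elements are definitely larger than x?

Directly above x: g, h, t.
One step further: s, w, u, p, e (8 so far).
Nothing else is reachable above x; 8 in all.

8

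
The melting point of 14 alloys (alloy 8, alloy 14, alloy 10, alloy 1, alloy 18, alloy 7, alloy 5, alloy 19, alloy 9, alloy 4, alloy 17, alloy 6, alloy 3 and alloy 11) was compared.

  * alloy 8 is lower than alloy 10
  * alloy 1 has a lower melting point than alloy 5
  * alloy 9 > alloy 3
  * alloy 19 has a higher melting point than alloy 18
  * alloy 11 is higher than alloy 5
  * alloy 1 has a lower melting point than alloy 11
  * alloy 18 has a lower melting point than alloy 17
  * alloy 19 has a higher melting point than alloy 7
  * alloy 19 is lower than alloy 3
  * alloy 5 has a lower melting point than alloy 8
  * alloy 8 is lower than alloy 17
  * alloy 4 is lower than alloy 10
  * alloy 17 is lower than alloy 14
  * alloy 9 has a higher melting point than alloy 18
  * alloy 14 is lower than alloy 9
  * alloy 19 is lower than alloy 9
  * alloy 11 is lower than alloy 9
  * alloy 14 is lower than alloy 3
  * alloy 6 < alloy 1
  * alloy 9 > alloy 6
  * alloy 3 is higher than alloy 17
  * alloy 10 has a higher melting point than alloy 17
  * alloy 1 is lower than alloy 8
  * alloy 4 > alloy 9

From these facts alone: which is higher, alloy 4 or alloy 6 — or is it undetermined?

Link the given pairs in sequence: alloy 6 < alloy 1; alloy 1 < alloy 5; alloy 5 < alloy 8; alloy 8 < alloy 17; alloy 17 < alloy 14; alloy 14 < alloy 3; alloy 3 < alloy 9; alloy 9 < alloy 4.
Together: alloy 6 < alloy 1 < alloy 5 < alloy 8 < alloy 17 < alloy 14 < alloy 3 < alloy 9 < alloy 4.
So alloy 4 is higher.

alloy 4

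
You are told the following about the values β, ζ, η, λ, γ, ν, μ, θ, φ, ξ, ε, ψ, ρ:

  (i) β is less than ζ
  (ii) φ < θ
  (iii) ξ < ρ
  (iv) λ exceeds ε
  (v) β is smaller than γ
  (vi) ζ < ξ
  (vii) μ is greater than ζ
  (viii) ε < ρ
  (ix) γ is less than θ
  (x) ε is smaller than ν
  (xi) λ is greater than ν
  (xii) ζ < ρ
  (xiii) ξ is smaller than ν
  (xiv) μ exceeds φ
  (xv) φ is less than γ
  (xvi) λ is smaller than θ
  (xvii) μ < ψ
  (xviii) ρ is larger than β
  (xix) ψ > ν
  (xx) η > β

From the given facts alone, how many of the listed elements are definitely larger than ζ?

7

From ζ the given relations immediately reach ξ, ρ, μ.
From those, ν, ψ — 5 in total.
From those, λ — 6 in total.
From those, θ — 7 in total.
No other element is forced above ζ by the given relations, so the count is 7.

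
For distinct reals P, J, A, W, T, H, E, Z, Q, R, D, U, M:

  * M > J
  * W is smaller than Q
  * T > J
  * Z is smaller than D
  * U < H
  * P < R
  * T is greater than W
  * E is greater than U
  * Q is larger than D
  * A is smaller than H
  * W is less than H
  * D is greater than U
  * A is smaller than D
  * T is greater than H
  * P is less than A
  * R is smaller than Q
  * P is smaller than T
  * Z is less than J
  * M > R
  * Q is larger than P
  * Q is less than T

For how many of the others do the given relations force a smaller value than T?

Directly below T: P, W, J, H, Q.
One step further: Z, R, U, A, D (10 so far).
No other element is forced below T by the given relations, so the count is 10.

10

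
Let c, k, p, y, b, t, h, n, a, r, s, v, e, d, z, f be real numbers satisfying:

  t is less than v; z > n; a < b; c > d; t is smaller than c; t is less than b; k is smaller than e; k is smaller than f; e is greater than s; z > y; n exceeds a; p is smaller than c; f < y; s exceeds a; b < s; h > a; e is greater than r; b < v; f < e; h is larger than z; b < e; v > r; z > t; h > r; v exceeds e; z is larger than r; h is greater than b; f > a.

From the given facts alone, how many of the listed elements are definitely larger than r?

Directly above r: z, e, h, v.
No other element is forced above r by the given relations, so the count is 4.

4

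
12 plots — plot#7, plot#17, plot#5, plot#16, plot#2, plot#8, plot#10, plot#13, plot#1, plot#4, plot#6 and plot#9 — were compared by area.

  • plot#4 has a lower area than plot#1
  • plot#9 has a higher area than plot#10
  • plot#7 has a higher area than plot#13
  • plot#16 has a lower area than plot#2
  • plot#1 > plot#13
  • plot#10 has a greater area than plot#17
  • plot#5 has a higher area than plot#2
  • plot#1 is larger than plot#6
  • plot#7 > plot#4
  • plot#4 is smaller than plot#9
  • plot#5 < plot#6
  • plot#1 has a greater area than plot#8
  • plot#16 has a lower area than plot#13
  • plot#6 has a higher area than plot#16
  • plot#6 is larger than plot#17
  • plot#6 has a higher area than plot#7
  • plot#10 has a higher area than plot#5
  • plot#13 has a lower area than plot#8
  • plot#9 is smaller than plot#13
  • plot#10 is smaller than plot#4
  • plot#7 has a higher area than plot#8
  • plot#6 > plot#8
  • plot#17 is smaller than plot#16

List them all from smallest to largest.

Each adjacent pair is fixed by a given relation: plot#17 < plot#16; plot#16 < plot#2; plot#2 < plot#5; plot#5 < plot#10; plot#10 < plot#4; plot#4 < plot#9; plot#9 < plot#13; plot#13 < plot#8; plot#8 < plot#7; plot#7 < plot#6; plot#6 < plot#1. Chaining them end to end gives the full order.

plot#17 < plot#16 < plot#2 < plot#5 < plot#10 < plot#4 < plot#9 < plot#13 < plot#8 < plot#7 < plot#6 < plot#1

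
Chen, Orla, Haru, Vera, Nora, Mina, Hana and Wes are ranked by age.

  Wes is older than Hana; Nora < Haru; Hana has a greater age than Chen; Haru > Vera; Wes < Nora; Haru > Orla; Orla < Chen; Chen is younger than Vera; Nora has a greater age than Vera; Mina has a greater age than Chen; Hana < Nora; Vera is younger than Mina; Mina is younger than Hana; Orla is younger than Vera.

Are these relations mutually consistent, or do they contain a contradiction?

consistent

The single ordering Orla < Chen < Vera < Mina < Hana < Wes < Nora < Haru satisfies every listed relation, so no contradiction arises.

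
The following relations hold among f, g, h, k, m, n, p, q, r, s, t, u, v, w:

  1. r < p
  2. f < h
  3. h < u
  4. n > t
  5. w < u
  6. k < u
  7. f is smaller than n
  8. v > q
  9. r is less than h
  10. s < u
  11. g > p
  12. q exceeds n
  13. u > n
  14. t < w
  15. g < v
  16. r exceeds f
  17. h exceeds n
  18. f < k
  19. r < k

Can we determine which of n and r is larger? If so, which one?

Following every chain through r: above r we get k, p, h, g, v, u; below r we get f.
n is not reached, and no chain runs the other way from n to r.
So the given relations leave the order of r and n undetermined.

undetermined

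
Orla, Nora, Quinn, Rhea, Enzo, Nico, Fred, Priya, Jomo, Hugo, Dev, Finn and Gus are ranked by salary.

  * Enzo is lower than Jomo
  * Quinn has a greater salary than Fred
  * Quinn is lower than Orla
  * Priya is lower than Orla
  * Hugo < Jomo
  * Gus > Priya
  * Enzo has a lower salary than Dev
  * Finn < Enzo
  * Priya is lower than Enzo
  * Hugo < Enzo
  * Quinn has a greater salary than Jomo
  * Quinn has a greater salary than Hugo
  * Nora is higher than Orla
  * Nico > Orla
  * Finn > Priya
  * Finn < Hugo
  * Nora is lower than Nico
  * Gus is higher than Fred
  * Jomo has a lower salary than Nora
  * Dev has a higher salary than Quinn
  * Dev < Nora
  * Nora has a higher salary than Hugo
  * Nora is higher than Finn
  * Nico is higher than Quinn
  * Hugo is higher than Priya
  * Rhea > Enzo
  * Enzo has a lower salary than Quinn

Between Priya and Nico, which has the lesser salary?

Priya

Link the given pairs in sequence: Priya < Finn; Finn < Hugo; Hugo < Enzo; Enzo < Jomo; Jomo < Quinn; Quinn < Orla; Orla < Nora; Nora < Nico.
Chaining these gives Priya < Finn < Hugo < Enzo < Jomo < Quinn < Orla < Nora < Nico.
So Priya < Nico; Priya is the lower of the two.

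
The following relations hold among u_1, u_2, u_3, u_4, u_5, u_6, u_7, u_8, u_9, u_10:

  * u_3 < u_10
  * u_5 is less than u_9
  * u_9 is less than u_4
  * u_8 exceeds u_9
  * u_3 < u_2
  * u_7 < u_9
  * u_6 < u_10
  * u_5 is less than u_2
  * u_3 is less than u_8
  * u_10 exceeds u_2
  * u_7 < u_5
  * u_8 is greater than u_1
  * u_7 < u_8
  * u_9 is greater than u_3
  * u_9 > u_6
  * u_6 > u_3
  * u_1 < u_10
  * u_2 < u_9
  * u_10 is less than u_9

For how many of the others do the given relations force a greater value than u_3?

6

Directly above u_3: u_2, u_6, u_10, u_9, u_8.
One step further: u_4 (6 so far).
Nothing else is reachable above u_3; 6 in all.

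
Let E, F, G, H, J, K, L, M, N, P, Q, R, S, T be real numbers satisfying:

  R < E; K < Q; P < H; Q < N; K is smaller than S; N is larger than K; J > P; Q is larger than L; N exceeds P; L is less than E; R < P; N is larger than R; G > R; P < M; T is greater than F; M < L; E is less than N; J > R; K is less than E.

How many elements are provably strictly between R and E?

3

Chaining upward from R reaches: P, M, L, J, G, Q, N, H.
Chaining downward from E reaches: P, M, L, K.
Strictly between R and E are those in both lists: P, M, L — 3 elements.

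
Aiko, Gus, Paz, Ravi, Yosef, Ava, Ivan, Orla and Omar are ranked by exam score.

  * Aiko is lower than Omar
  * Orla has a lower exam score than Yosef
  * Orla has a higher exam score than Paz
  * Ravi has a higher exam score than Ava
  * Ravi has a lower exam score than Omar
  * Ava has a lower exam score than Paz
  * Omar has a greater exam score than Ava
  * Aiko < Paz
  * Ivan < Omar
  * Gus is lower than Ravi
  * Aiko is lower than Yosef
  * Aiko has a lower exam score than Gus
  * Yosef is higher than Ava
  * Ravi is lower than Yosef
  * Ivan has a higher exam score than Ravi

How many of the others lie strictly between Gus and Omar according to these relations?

Chaining upward from Gus reaches: Ravi, Ivan, Yosef.
Chaining downward from Omar reaches: Aiko, Ava, Ravi, Ivan.
Strictly between Gus and Omar are those in both lists: Ravi, Ivan — 2 elements.

2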